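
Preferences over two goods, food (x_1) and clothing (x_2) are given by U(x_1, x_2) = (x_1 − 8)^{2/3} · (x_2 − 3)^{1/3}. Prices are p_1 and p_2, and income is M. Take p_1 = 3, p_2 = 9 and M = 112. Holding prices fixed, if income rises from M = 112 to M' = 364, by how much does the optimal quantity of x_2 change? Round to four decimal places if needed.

Δx_2* = 9.3333

MRS = 2·(x_2−3)/(x_1−8). Tangency with p_1/p_2 gives x_2−3 = (1/2)·(p_1/p_2)·(x_1−8).
Substituting into the budget: x_1* = 8 + 2/3·(M − 8·p_1 − 3·p_2)/p_1, and x_2* = 3 + 1/3·(…)/p_2.
Discretionary income = 112 − 8·3 − 3·9 = 61; x_2* = 3 + 1/3·61/9 = 5.2593.
At M' = 364: x_2* = 14.5926. Change: 14.5926 − 5.2593 = 9.3333.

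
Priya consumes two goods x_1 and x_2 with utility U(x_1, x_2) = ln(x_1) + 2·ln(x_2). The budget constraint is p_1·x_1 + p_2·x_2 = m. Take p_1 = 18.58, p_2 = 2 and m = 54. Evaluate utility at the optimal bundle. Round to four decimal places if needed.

Demand: x_1*(p_1,p_2,m) = 1/3·m/p_1 and x_2* = 2/3·m/p_2.
At p_1=18.58, p_2=2, m=54: x_1* = 1/3·54/18.58 = 0.9688, x_2* = 18.
Utility at the optimum: U(0.9688, 18) = 5.749.

V = 5.749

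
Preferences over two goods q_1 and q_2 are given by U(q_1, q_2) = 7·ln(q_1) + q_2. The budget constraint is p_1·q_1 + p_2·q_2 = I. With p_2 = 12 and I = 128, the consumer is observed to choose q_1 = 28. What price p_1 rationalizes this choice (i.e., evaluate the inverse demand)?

Set MRS = p_1/p_2: (7/q_1)/1 = p_1/p_2.
So q_1*(p_1,p_2) = 7·p_2/p_1, independent of income; and q_2* = (I − 7·p_2)/p_2.
Set q_1* = 28 in the demand function and solve for p_1: p_1 = 3.

p_1 = 3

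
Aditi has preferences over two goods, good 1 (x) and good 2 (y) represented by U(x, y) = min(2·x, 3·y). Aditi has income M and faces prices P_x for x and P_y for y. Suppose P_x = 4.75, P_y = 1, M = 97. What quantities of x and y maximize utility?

x* = 17.9077, y* = 11.9385

With perfect complements, no substitution: consume in ratio x:y = 3:2.
Budget: P_x·x + P_y·(2/3)·x = M, so (3·P_x + 2·P_y)·x = 3·M.
Demand: x*(P_x,P_y,M) = 3·M/(3·P_x + 2·P_y), y* = 2·M/(3·P_x + 2·P_y).
Here 3·4.75 + 2·1 = 16.25, giving x* = 17.9077 and y* = 11.9385.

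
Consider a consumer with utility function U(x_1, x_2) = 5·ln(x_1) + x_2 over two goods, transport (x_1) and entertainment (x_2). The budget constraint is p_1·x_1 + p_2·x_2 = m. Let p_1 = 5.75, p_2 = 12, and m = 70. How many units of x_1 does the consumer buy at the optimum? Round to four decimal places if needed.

x_1* = 10.4348

Set MRS = p_1/p_2: (5/x_1)/1 = p_1/p_2.
So x_1*(p_1,p_2) = 5·p_2/p_1, independent of income; and x_2* = (m − 5·p_2)/p_2.
At the given prices: x_1* = 5·12/5.75 = 10.4348.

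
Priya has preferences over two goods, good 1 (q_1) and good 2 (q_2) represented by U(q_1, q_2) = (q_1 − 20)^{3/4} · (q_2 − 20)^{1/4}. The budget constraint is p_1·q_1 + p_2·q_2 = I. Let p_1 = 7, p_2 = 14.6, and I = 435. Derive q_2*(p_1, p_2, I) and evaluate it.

Let q_1' = q_1−20, q_2' = q_2−20. MRS = 3·q_2'/q_1' = p_1/p_2.
After buying the subsistence bundle (20, 20), a share 0.75 of the remaining income goes to q_1: q_1* = 20 + 0.75·(I − 20p_1 − 20p_2)/p_1.
Discretionary income = 435 − 20·7 − 20·14.6 = 3; q_2* = 20 + 0.25·3/14.6 = 20.0514.

q_2* = 20.0514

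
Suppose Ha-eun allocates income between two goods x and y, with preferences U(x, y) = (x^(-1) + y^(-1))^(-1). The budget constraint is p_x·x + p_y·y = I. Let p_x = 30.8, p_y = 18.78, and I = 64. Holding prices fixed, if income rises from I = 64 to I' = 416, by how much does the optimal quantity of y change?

From the CES first-order condition, (y/x)^(2) = p_x/p_y.
Solve for the ratio: y/x = [p_x/p_y]^(0.5).
Substitute y = (y/x)·x into the budget: x* = I/(p_x + p_y·(y/x)).
Numerically y/x = 1.280641, so x* = 64/(30.8 + 18.78·1.280641) = 1.1668 and y* = 1.280641·1.1668 = 1.4943.
At I' = 416: y* = 9.7127. Change: 9.7127 − 1.4943 = 8.2185.

Δy* = 8.2185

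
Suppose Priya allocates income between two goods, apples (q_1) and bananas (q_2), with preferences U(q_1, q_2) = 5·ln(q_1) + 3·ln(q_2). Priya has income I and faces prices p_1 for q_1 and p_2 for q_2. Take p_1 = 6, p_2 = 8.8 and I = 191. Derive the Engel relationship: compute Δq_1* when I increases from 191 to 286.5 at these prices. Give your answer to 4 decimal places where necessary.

Δq_1* = 9.9479

The MRS is (5/3)·q_2/q_1. Set MRS = p_1/p_2.
Rearranging, p_2·q_2 = (3/5)·p_1·q_1. Substituting into the budget gives p_1·q_1·(1 + (3/5)) = I.
Demand: q_1*(p_1,p_2,I) = 0.625·I/p_1 and q_2* = 0.375·I/p_2.
At p_1=6, p_2=8.8, I=191: q_1* = 0.625·191/6 = 19.8958.
At I' = 286.5: q_1* = 29.8438. Change: 29.8438 − 19.8958 = 9.9479.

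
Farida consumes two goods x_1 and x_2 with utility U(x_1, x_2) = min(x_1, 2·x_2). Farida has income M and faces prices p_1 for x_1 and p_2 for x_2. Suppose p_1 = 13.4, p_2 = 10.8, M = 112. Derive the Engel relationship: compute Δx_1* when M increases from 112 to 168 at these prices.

Leontief preferences: the optimum is at the kink where x_1/2 = x_2/1, i.e. x_2 = (1/2)·x_1.
Budget: p_1·x_1 + p_2·(1/2)·x_1 = M, so (2·p_1 + p_2)·x_1 = 2·M.
Demand: x_1*(p_1,p_2,M) = 2·M/(2·p_1 + p_2), x_2* = M/(2·p_1 + p_2).
Here 2·13.4 + 10.8 = 37.6, giving x_1* = 5.9574.
At M' = 168: x_1* = 8.9362. Change: 8.9362 − 5.9574 = 2.9787.

Δx_1* = 2.9787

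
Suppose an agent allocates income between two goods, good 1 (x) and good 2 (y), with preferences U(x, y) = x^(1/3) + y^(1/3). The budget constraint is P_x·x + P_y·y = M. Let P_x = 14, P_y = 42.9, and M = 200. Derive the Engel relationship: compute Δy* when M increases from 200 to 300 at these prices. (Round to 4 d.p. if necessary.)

MU_x ∝ x^(-2/3), MU_y ∝ y^(-2/3), so MRS = (y/x)^(2/3) = P_x/P_y.
Solve for the ratio: y/x = [P_x/P_y]^(1.5).
Substitute y = (y/x)·x into the budget: x* = M/(P_x + P_y·(y/x)).
Numerically y/x = 0.186426, so x* = 200/(14 + 42.9·0.186426) = 9.0919 and y* = 0.186426·9.0919 = 1.695.
At M' = 300: y* = 2.5424. Change: 2.5424 − 1.695 = 0.8475.

Δy* = 0.8475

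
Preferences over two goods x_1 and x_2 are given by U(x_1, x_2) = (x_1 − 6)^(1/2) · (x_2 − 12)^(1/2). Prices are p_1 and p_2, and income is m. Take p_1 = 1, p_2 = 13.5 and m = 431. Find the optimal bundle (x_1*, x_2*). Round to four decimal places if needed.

This is Cobb-Douglas in (x_1−6, x_2−12): tangency gives 0.5·p_2·(x_2−12) = 0.5·p_1·(x_1−6).
After buying the subsistence bundle (6, 12), a share 0.5 of the remaining income goes to x_1: x_1* = 6 + 0.5·(m − 6p_1 − 12p_2)/p_1.
Discretionary income = 431 − 6·1 − 12·13.5 = 263; x_1* = 6 + 0.5·263/1 = 137.5; x_2* = 12 + 0.5·263/13.5 = 21.7407.

x_1* = 137.5, x_2* = 21.7407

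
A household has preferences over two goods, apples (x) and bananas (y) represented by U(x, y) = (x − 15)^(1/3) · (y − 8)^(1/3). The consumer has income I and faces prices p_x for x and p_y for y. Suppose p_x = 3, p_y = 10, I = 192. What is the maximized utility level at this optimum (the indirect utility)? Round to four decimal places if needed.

V = 3.3444

Let x' = x−15, y' = y−8. MRS = y'/x' = p_x/p_y.
After buying the subsistence bundle (15, 8), a share 0.5 of the remaining income goes to x: x* = 15 + 0.5·(I − 15p_x − 8p_y)/p_x.
Discretionary income = 192 − 15·3 − 8·10 = 67; x* = 15 + 0.5·67/3 = 26.1667; y* = 8 + 0.5·67/10 = 11.35.
Utility at the optimum: U(26.1667, 11.35) = 3.3444.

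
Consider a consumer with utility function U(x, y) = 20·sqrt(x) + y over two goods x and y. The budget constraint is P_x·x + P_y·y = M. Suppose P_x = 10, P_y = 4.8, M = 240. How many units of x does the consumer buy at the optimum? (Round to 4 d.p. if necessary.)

Thus x* = (10·P_y/P_x)² — independent of M — with the rest of income spent on y.
Plugging in: x* = (10·4.8/10)² = 23.04.

x* = 23.04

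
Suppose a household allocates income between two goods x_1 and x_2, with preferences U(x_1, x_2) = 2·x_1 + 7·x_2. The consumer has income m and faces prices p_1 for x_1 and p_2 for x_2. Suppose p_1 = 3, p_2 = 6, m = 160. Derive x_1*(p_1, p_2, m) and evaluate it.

Perfect substitutes: compare marginal utility per dollar. 2/p_1 vs 7/p_2 → 0.6667 vs 1.1667.
x_2 gives more utility per dollar, so spend all income on x_2: x_2* = m/p_2, x_1* = 0.
Numerically: x_1* = 0, x_2* = 26.6667.

x_1* = 0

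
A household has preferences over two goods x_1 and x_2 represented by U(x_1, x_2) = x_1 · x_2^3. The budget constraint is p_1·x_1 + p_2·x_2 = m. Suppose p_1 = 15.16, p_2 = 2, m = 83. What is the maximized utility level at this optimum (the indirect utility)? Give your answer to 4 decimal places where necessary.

V = 41271.1889

Tangency: MRS = (1/3)·x_2/x_1 = p_1/p_2.
So p_2·x_2 = 3·p_1·x_1; combined with the budget, a share 0.25 of income goes to x_1.
Demand: x_1*(p_1,p_2,m) = 0.25·m/p_1 and x_2* = 0.75·m/p_2.
At p_1=15.16, p_2=2, m=83: x_1* = 0.25·83/15.16 = 1.3687, x_2* = 31.125.
Utility at the optimum: U(1.3687, 31.125) = 41271.1889.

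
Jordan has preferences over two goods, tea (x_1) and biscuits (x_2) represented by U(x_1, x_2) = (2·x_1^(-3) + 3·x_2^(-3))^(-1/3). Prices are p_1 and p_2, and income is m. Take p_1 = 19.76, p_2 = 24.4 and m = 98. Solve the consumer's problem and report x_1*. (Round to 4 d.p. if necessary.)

x_1* = 2.1597

MU_x_1 ∝ 2·x_1^(-4), MU_x_2 ∝ 3·x_2^(-4), so MRS = (2/3)·(x_2/x_1)^(4) = p_1/p_2.
Solve for the ratio: x_2/x_1 = [(3/2)·p_1/p_2]^(0.25).
With the ratio pinned down, the budget gives x_1* = m/(p_1 + p_2·(x_2/x_1)) and x_2* = (x_2/x_1)·x_1*.
Numerically x_2/x_1 = 1.049838, so x_1* = 98/(19.76 + 24.4·1.049838) = 2.1597.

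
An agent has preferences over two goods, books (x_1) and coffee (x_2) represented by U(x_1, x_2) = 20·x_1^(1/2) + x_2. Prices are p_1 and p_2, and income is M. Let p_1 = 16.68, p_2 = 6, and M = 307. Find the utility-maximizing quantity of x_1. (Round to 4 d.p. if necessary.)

x_1* = 12.9393

Utility is quasi-linear in x_2; the FOC for x_1 is 10/√x_1 = p_1/p_2.
Thus x_1* = (10·p_2/p_1)² — independent of M — with the rest of income spent on x_2.
Plugging in: x_1* = (10·6/16.68)² = 12.9393.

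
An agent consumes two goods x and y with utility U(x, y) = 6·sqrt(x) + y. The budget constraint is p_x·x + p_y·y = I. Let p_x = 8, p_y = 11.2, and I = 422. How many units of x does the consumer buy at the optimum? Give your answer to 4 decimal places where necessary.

x* = 17.64

Utility is quasi-linear in y; the FOC for x is 3/√x = p_x/p_y.
Thus x* = (3·p_y/p_x)² — independent of I — with the rest of income spent on y.
Plugging in: x* = (3·11.2/8)² = 17.64.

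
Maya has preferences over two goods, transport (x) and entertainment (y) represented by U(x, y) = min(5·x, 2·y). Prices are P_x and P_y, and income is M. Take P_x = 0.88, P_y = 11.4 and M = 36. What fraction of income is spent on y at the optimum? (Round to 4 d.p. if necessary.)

With perfect complements, no substitution: consume in ratio x:y = 2:5.
Budget: P_x·x + P_y·(5/2)·x = M, so (2·P_x + 5·P_y)·x = 2·M.
Demand: x*(P_x,P_y,M) = 2·M/(2·P_x + 5·P_y), y* = 5·M/(2·P_x + 5·P_y).
Here 2·0.88 + 5·11.4 = 58.76, giving x* = 1.2253 and y* = 3.0633.
Expenditure on y: 11.4·3.0633 = 34.9217; share = 0.97.

share on y = 0.97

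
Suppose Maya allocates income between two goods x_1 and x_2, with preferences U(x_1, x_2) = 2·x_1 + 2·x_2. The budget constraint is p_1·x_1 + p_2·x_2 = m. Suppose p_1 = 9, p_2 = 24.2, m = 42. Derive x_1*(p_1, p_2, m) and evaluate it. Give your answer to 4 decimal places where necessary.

Numerically: x_1* = 4.6667, x_2* = 0.

x_1* = 4.6667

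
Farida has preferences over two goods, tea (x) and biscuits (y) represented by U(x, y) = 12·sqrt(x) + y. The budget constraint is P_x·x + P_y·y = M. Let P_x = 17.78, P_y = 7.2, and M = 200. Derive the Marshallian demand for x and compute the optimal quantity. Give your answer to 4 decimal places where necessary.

x* = 5.9034

Solve: √x = 6·P_y/P_x, so x*(P_x,P_y) = (6·P_y/P_x)², and y* = (M − P_x·x*)/P_y.
Plugging in: x* = (6·7.2/17.78)² = 5.9034.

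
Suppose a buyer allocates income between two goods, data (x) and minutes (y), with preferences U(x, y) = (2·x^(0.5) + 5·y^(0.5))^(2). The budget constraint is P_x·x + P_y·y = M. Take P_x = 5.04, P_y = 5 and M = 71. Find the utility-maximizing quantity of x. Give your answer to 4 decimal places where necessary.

x* = 1.9298

From the CES first-order condition, (2/5)·(y/x)^(0.5) = P_x/P_y.
Solve for the ratio: y/x = [(5/2)·P_x/P_y]^(2).
With the ratio pinned down, the budget gives x* = M/(P_x + P_y·(y/x)) and y* = (y/x)·x*.
Numerically y/x = 6.3504, so x* = 71/(5.04 + 5·6.3504) = 1.9298.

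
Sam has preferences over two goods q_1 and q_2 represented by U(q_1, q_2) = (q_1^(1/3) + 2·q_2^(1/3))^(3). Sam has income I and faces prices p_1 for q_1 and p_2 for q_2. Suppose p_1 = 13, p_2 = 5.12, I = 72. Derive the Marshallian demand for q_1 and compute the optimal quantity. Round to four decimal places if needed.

MU_q_1 ∝ q_1^(-2/3), MU_q_2 ∝ 2·q_2^(-2/3), so MRS = (1/2)·(q_2/q_1)^(2/3) = p_1/p_2.
Hence q_2/q_1 = (2·p_1/p_2)^(1/(2/3)), i.e. raised to the 1.5 power.
Substitute q_2 = (q_2/q_1)·q_1 into the budget: q_1* = I/(p_1 + p_2·(q_2/q_1)).
Numerically q_2/q_1 = 11.4434, so q_1* = 72/(13 + 5.12·11.4434) = 1.0057.

q_1* = 1.0057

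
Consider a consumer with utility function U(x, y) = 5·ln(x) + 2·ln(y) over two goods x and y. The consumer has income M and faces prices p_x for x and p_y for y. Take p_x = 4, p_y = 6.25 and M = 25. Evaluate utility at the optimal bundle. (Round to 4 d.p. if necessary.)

MU_x/MU_y = (5·y)/(2·x); tangency sets this equal to p_x/p_y.
Rearranging, p_y·y = (2/5)·p_x·x. Substituting into the budget gives p_x·x·(1 + (2/5)) = M.
Demand: x*(p_x,p_y,M) = 5/7·M/p_x and y* = 2/7·M/p_y.
At p_x=4, p_y=6.25, M=25: x* = 5/7·25/4 = 4.4643, y* = 1.1429.
Utility at the optimum: U(4.4643, 1.1429) = 7.7476.

V = 7.7476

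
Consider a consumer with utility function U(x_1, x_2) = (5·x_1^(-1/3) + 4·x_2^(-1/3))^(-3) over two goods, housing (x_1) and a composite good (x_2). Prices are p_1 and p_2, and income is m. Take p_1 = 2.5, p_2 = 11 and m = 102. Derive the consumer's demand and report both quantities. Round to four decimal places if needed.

x_1* = 18.336, x_2* = 5.1054

MRS = MU_x_1/MU_x_2 = (5/4)·(x_2/x_1)^(4/3). Set equal to p_1/p_2.
Hence x_2/x_1 = ((4/5)·p_1/p_2)^(1/(4/3)), i.e. raised to the 0.75 power.
Substitute x_2 = (x_2/x_1)·x_1 into the budget: x_1* = m/(p_1 + p_2·(x_2/x_1)).
Numerically x_2/x_1 = 0.278438, so x_1* = 102/(2.5 + 11·0.278438) = 18.336 and x_2* = 0.278438·18.336 = 5.1054.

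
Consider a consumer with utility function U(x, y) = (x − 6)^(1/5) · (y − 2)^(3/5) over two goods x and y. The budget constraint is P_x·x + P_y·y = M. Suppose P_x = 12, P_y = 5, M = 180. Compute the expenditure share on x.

share on x = 0.5361

Let x' = x−6, y' = y−2. MRS = (1/3)·y'/x' = P_x/P_y.
After buying the subsistence bundle (6, 2), a share 0.25 of the remaining income goes to x: x* = 6 + 0.25·(M − 6P_x − 2P_y)/P_x.
Discretionary income = 180 − 6·12 − 2·5 = 98; x* = 6 + 0.25·98/12 = 8.0417; y* = 2 + 0.75·98/5 = 16.7.
Expenditure on x: 12·8.0417 = 96.5; share = 0.5361.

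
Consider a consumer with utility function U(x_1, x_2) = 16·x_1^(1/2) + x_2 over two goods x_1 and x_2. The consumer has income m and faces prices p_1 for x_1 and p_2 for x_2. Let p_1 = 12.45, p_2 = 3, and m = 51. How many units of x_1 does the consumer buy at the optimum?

MU_x_1 = 8/√x_1, MU_x_2 = 1. Tangency: 8/√x_1 = p_1/p_2.
Solve: √x_1 = 8·p_2/p_1, so x_1*(p_1,p_2) = (8·p_2/p_1)², and x_2* = (m − p_1·x_1*)/p_2.
Plugging in: x_1* = (8·3/12.45)² = 3.7161.

x_1* = 3.7161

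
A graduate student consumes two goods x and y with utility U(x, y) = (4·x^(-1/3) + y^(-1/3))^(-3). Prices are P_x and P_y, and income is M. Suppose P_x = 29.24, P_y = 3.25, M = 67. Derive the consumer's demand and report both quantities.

From the CES first-order condition, 4·(y/x)^(4/3) = P_x/P_y.
Solve for the ratio: y/x = [(1/4)·P_x/P_y]^(0.75).
Substitute y = (y/x)·x into the budget: x* = M/(P_x + P_y·(y/x)).
Numerically y/x = 1.836646, so x* = 67/(29.24 + 3.25·1.836646) = 1.9029 and y* = 1.836646·1.9029 = 3.495.

x* = 1.9029, y* = 3.495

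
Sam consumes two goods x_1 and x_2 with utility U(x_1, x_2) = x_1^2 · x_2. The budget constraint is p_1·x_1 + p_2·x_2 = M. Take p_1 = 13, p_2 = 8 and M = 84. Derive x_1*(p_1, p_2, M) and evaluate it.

x_1* = 4.3077

At p_1=13, p_2=8, M=84: x_1* = 2/3·84/13 = 4.3077.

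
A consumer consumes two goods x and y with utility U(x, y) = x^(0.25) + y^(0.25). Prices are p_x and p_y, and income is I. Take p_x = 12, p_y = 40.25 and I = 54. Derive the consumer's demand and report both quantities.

x* = 2.6978, y* = 0.5373

MRS = MU_x/MU_y = (y/x)^(0.75). Set equal to p_x/p_y.
Solve for the ratio: y/x = [p_x/p_y]^(4/3).
Substitute y = (y/x)·x into the budget: x* = I/(p_x + p_y·(y/x)).
Numerically y/x = 0.199168, so x* = 54/(12 + 40.25·0.199168) = 2.6978 and y* = 0.199168·2.6978 = 0.5373.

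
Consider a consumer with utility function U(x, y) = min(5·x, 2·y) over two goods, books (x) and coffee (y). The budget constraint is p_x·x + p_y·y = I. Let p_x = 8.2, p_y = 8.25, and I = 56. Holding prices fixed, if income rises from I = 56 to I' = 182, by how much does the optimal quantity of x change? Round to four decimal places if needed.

Δx* = 4.3712

With perfect complements, no substitution: consume in ratio x:y = 2:5.
Budget: p_x·x + p_y·(5/2)·x = I, so (2·p_x + 5·p_y)·x = 2·I.
Demand: x*(p_x,p_y,I) = 2·I/(2·p_x + 5·p_y), y* = 5·I/(2·p_x + 5·p_y).
Here 2·8.2 + 5·8.25 = 57.65, giving x* = 1.9428.
At I' = 182: x* = 6.314. Change: 6.314 − 1.9428 = 4.3712.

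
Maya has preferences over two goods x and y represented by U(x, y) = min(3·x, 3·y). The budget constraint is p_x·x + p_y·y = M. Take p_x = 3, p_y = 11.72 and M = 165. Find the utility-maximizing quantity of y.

Leontief preferences: the optimum is at the kink where x/3 = y/3, i.e. y = x.
Budget: p_x·x + p_y·x = M, so (3·p_x + 3·p_y)·x = 3·M.
Demand: x*(p_x,p_y,M) = 3·M/(3·p_x + 3·p_y), y* = 3·M/(3·p_x + 3·p_y).
Here 3·3 + 3·11.72 = 44.16, giving y* = 11.2092.

y* = 11.2092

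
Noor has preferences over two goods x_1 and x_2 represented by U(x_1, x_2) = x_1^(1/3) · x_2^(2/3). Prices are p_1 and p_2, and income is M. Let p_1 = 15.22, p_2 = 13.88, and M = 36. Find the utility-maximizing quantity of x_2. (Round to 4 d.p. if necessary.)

The MRS is (1/2)·x_2/x_1. Set MRS = p_1/p_2.
So 1/3·p_2·x_2 = 2/3·p_1·x_1; combined with the budget, a share 1/3 of income goes to x_1.
Demand: x_1*(p_1,p_2,M) = 1/3·M/p_1 and x_2* = 2/3·M/p_2.
At p_1=15.22, p_2=13.88, M=36: x_2* = 2/3·36/13.88 = 1.7291.

x_2* = 1.7291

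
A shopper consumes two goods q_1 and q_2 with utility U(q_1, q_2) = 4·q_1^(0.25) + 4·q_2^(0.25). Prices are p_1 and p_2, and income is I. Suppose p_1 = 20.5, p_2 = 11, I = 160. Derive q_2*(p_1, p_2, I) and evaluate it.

q_2* = 8.0246

MRS = MU_q_1/MU_q_2 = (q_2/q_1)^(0.75). Set equal to p_1/p_2.
Solve for the ratio: q_2/q_1 = [p_1/p_2]^(4/3).
With the ratio pinned down, the budget gives q_1* = I/(p_1 + p_2·(q_2/q_1)) and q_2* = (q_2/q_1)·q_1*.
Numerically q_2/q_1 = 2.293409, so q_1* = 160/(20.5 + 11·2.293409) = 3.499 and q_2* = 2.293409·3.499 = 8.0246.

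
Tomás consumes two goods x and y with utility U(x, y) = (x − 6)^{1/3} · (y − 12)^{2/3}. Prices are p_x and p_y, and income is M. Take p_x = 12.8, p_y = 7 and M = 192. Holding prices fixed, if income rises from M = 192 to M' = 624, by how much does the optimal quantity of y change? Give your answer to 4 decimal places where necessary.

Let x' = x−6, y' = y−12. MRS = (1/2)·y'/x' = p_x/p_y.
After buying the subsistence bundle (6, 12), a share 1/3 of the remaining income goes to x: x* = 6 + 1/3·(M − 6p_x − 12p_y)/p_x.
Discretionary income = 192 − 6·12.8 − 12·7 = 31.2; y* = 12 + 2/3·31.2/7 = 14.9714.
At M' = 624: y* = 56.1143. Change: 56.1143 − 14.9714 = 41.1429.

Δy* = 41.1429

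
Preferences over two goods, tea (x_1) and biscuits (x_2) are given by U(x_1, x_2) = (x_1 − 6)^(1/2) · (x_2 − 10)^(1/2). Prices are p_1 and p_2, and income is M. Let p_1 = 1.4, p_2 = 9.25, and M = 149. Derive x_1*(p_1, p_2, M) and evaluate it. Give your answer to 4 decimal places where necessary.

This is Cobb-Douglas in (x_1−6, x_2−10): tangency gives 0.5·p_2·(x_2−10) = 0.5·p_1·(x_1−6).
Substituting into the budget: x_1* = 6 + 0.5·(M − 6·p_1 − 10·p_2)/p_1, and x_2* = 10 + 0.5·(…)/p_2.
Discretionary income = 149 − 6·1.4 − 10·9.25 = 48.1; x_1* = 6 + 0.5·48.1/1.4 = 23.1786.

x_1* = 23.1786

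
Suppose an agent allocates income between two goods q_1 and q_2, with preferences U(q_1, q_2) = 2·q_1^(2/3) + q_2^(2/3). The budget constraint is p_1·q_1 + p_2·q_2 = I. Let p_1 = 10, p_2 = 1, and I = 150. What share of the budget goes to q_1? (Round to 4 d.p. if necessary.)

Substitute q_2 = (q_2/q_1)·q_1 into the budget: q_1* = I/(p_1 + p_2·(q_2/q_1)).
Numerically q_2/q_1 = 125, so q_1* = 150/(10 + 1·125) = 1.1111 and q_2* = 125·1.1111 = 138.8889.
Expenditure on q_1: 10·1.1111 = 11.1111; share = 0.0741.

share on q_1 = 0.0741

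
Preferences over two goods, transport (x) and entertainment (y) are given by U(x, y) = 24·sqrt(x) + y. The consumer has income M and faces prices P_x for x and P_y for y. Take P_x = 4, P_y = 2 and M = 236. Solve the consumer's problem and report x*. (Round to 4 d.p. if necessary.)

Thus x* = (12·P_y/P_x)² — independent of M — with the rest of income spent on y.
Plugging in: x* = (12·2/4)² = 36.

x* = 36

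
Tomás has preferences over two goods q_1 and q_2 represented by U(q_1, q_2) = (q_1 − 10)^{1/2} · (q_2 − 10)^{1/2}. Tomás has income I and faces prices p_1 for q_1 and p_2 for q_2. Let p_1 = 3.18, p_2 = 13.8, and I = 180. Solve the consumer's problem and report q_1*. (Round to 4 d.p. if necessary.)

q_1* = 11.6038

Discretionary income = 180 − 10·3.18 − 10·13.8 = 10.2; q_1* = 10 + 0.5·10.2/3.18 = 11.6038.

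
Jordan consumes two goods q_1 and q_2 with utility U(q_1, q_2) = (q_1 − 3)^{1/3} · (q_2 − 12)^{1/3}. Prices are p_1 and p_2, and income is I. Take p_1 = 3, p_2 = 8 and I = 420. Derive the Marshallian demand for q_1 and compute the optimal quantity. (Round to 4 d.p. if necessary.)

q_1* = 55.5

This is Cobb-Douglas in (q_1−3, q_2−12): tangency gives 1/3·p_2·(q_2−12) = 1/3·p_1·(q_1−3).
Substituting into the budget: q_1* = 3 + 0.5·(I − 3·p_1 − 12·p_2)/p_1, and q_2* = 12 + 0.5·(…)/p_2.
Discretionary income = 420 − 3·3 − 12·8 = 315; q_1* = 3 + 0.5·315/3 = 55.5.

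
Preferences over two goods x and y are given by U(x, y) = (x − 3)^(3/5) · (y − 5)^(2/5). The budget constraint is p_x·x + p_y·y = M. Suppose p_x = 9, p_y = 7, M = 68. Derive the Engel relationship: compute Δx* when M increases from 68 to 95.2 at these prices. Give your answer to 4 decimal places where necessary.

Δx* = 1.8133

Let x' = x−3, y' = y−5. MRS = (3/2)·y'/x' = p_x/p_y.
Substituting into the budget: x* = 3 + 0.6·(M − 3·p_x − 5·p_y)/p_x, and y* = 5 + 0.4·(…)/p_y.
Discretionary income = 68 − 3·9 − 5·7 = 6; x* = 3 + 0.6·6/9 = 3.4.
At M' = 95.2: x* = 5.2133. Change: 5.2133 − 3.4 = 1.8133.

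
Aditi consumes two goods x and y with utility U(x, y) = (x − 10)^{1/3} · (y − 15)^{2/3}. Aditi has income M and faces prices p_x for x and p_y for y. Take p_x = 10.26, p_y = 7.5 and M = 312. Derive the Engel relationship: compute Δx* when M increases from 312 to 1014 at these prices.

Δx* = 22.807

This is Cobb-Douglas in (x−10, y−15): tangency gives 1/3·p_y·(y−15) = 2/3·p_x·(x−10).
Substituting into the budget: x* = 10 + 1/3·(M − 10·p_x − 15·p_y)/p_x, and y* = 15 + 2/3·(…)/p_y.
Discretionary income = 312 − 10·10.26 − 15·7.5 = 96.9; x* = 10 + 1/3·96.9/10.26 = 13.1481.
At M' = 1014: x* = 35.9552. Change: 35.9552 − 13.1481 = 22.807.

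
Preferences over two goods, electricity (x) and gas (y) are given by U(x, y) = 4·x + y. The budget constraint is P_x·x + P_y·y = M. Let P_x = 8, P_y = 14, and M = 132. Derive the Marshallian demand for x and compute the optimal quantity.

x* = 16.5

Linear utility — the consumer picks whichever good has higher MU/price: 4/8 = 0.5 vs 1/14 = 0.0714.
x gives more utility per dollar, so spend all income on x: x* = M/P_x, y* = 0.
Numerically: x* = 16.5, y* = 0.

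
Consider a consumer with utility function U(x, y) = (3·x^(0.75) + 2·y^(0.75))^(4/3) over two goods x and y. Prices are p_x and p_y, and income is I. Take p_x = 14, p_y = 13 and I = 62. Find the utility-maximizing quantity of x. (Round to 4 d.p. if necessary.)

x* = 3.5522

MRS = MU_x/MU_y = (3/2)·(y/x)^(0.25). Set equal to p_x/p_y.
Solve for the ratio: y/x = [(2/3)·p_x/p_y]^(4).
With the ratio pinned down, the budget gives x* = I/(p_x + p_y·(y/x)) and y* = (y/x)·x*.
Numerically y/x = 0.265689, so x* = 62/(14 + 13·0.265689) = 3.5522.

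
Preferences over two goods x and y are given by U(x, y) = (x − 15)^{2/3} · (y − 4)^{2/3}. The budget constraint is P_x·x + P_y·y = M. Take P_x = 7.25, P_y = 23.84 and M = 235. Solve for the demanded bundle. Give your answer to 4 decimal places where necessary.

MRS = (y−4)/(x−15). Tangency with P_x/P_y gives y−4 = (P_x/P_y)·(x−15).
Substituting into the budget: x* = 15 + 0.5·(M − 15·P_x − 4·P_y)/P_x, and y* = 4 + 0.5·(…)/P_y.
Discretionary income = 235 − 15·7.25 − 4·23.84 = 30.89; x* = 15 + 0.5·30.89/7.25 = 17.1303; y* = 4 + 0.5·30.89/23.84 = 4.6479.

x* = 17.1303, y* = 4.6479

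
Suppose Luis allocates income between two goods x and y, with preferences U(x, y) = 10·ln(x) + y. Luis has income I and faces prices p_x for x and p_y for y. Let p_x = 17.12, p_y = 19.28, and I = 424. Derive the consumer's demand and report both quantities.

x* = 11.2617, y* = 11.9917

MU_x = 10/x, MU_y = 1. Tangency: 10/x = p_x/p_y.
So x*(p_x,p_y) = 10·p_y/p_x, independent of income; and y* = (I − 10·p_y)/p_y.
At the given prices: x* = 10·19.28/17.12 = 11.2617, and y* = 11.9917.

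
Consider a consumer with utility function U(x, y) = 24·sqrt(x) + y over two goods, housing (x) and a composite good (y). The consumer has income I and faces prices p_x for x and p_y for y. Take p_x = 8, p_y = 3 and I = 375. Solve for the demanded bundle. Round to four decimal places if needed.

x* = 20.25, y* = 71

Utility is quasi-linear in y; the FOC for x is 12/√x = p_x/p_y.
Solve: √x = 12·p_y/p_x, so x*(p_x,p_y) = (12·p_y/p_x)², and y* = (I − p_x·x*)/p_y.
Plugging in: x* = (12·3/8)² = 20.25, y* = 71.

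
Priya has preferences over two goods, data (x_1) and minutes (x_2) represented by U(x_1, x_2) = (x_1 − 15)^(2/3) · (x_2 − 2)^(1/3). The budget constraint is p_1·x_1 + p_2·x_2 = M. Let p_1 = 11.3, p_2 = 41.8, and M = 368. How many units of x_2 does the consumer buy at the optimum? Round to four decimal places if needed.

x_2* = 2.9163

After buying the subsistence bundle (15, 2), a share 2/3 of the remaining income goes to x_1: x_1* = 15 + 2/3·(M − 15p_1 − 2p_2)/p_1.
Discretionary income = 368 − 15·11.3 − 2·41.8 = 114.9; x_2* = 2 + 1/3·114.9/41.8 = 2.9163.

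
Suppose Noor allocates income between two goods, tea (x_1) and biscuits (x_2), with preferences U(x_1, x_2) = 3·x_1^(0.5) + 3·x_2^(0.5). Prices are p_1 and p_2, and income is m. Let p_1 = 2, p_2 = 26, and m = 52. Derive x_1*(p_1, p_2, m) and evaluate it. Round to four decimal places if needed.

With the ratio pinned down, the budget gives x_1* = m/(p_1 + p_2·(x_2/x_1)) and x_2* = (x_2/x_1)·x_1*.
Numerically x_2/x_1 = 0.005917, so x_1* = 52/(2 + 26·0.005917) = 24.1429.

x_1* = 24.1429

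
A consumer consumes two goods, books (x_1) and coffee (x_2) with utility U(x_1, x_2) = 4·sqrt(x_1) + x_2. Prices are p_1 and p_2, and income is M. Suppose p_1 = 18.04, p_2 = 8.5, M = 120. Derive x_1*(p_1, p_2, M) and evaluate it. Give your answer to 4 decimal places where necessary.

x_1* = 0.888

Set MRS = p_1/p_2: 2·x_1^(−1/2) = p_1/p_2.
Thus x_1* = (2·p_2/p_1)² — independent of M — with the rest of income spent on x_2.
Plugging in: x_1* = (2·8.5/18.04)² = 0.888.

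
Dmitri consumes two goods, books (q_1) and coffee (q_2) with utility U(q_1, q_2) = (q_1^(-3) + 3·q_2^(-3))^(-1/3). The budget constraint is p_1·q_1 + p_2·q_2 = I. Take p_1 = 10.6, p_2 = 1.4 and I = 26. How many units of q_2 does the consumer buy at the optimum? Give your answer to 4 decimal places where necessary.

MU_q_1 ∝ q_1^(-4), MU_q_2 ∝ 3·q_2^(-4), so MRS = (1/3)·(q_2/q_1)^(4) = p_1/p_2.
Hence q_2/q_1 = (3·p_1/p_2)^(1/(4)), i.e. raised to the 0.25 power.
Substitute q_2 = (q_2/q_1)·q_1 into the budget: q_1* = I/(p_1 + p_2·(q_2/q_1)).
Numerically q_2/q_1 = 2.183106, so q_1* = 26/(10.6 + 1.4·2.183106) = 1.9039 and q_2* = 2.183106·1.9039 = 4.1564.

q_2* = 4.1564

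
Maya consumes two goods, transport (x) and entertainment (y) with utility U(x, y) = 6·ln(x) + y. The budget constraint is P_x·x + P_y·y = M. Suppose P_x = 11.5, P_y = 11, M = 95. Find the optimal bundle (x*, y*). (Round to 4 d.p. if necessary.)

Set MRS = P_x/P_y: (6/x)/1 = P_x/P_y.
So x*(P_x,P_y) = 6·P_y/P_x, independent of income; and y* = (M − 6·P_y)/P_y.
At the given prices: x* = 6·11/11.5 = 5.7391, and y* = 2.6364.

x* = 5.7391, y* = 2.6364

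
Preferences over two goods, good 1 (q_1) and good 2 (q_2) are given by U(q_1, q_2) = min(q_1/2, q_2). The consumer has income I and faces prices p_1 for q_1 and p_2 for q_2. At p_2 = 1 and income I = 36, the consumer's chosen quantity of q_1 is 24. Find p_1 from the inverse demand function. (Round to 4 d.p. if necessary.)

Leontief preferences: the optimum is at the kink where q_1/2 = q_2/1, i.e. q_2 = (1/2)·q_1.
Budget: p_1·q_1 + p_2·(1/2)·q_1 = I, so (2·p_1 + p_2)·q_1 = 2·I.
Demand: q_1*(p_1,p_2,I) = 2·I/(2·p_1 + p_2), q_2* = I/(2·p_1 + p_2).
Set q_1* = 24 in the demand function and solve for p_1: p_1 = 1.

p_1 = 1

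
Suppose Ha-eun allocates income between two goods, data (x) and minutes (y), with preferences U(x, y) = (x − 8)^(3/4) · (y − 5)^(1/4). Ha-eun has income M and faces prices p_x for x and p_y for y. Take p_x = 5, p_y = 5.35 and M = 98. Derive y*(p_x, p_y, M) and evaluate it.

This is Cobb-Douglas in (x−8, y−5): tangency gives 0.75·p_y·(y−5) = 0.25·p_x·(x−8).
Substituting into the budget: x* = 8 + 0.75·(M − 8·p_x − 5·p_y)/p_x, and y* = 5 + 0.25·(…)/p_y.
Discretionary income = 98 − 8·5 − 5·5.35 = 31.25; y* = 5 + 0.25·31.25/5.35 = 6.4603.

y* = 6.4603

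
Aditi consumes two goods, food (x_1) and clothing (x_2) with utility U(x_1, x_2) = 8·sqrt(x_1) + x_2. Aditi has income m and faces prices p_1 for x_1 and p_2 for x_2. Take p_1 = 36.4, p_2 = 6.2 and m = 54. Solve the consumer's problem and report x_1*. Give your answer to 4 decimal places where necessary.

x_1* = 0.4642

Utility is quasi-linear in x_2; the FOC for x_1 is 4/√x_1 = p_1/p_2.
Thus x_1* = (4·p_2/p_1)² — independent of m — with the rest of income spent on x_2.
Plugging in: x_1* = (4·6.2/36.4)² = 0.4642.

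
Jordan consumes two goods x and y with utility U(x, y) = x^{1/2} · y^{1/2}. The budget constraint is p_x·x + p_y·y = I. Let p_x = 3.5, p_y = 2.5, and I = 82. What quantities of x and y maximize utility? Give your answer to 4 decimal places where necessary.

Tangency: MRS = y/x = p_x/p_y.
So 0.5·p_y·y = 0.5·p_x·x; combined with the budget, a share 0.5 of income goes to x.
Demand: x*(p_x,p_y,I) = 0.5·I/p_x and y* = 0.5·I/p_y.
At p_x=3.5, p_y=2.5, I=82: x* = 0.5·82/3.5 = 11.7143, y* = 16.4.

x* = 11.7143, y* = 16.4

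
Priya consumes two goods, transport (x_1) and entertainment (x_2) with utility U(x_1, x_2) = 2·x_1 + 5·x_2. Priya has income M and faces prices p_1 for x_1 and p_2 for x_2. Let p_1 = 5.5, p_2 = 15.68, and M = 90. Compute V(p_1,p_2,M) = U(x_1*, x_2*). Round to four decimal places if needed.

V = 32.7273

x_1 gives more utility per dollar, so spend all income on x_1: x_1* = M/p_1, x_2* = 0.
Numerically: x_1* = 16.3636, x_2* = 0.
Utility at the optimum: U(16.3636, 0) = 32.7273.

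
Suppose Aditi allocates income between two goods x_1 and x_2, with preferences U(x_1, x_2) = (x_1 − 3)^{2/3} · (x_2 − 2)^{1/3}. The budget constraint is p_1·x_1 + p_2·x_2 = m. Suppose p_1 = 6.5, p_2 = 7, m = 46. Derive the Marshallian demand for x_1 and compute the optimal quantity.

x_1* = 4.2821

MRS = 2·(x_2−2)/(x_1−3). Tangency with p_1/p_2 gives x_2−2 = (1/2)·(p_1/p_2)·(x_1−3).
After buying the subsistence bundle (3, 2), a share 2/3 of the remaining income goes to x_1: x_1* = 3 + 2/3·(m − 3p_1 − 2p_2)/p_1.
Discretionary income = 46 − 3·6.5 − 2·7 = 12.5; x_1* = 3 + 2/3·12.5/6.5 = 4.2821.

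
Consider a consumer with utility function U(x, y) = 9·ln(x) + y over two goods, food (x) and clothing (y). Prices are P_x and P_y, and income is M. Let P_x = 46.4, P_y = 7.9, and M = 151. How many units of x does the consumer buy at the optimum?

MU_x = 9/x, MU_y = 1. Tangency: 9/x = P_x/P_y.
So x*(P_x,P_y) = 9·P_y/P_x, independent of income; and y* = (M − 9·P_y)/P_y.
At the given prices: x* = 9·7.9/46.4 = 1.5323.

x* = 1.5323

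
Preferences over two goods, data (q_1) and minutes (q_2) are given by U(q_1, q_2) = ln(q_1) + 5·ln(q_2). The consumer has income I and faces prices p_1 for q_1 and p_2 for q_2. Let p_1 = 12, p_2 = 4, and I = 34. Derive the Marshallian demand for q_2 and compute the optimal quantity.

At p_1=12, p_2=4, I=34: q_2* = 5/6·34/4 = 7.0833.

q_2* = 7.0833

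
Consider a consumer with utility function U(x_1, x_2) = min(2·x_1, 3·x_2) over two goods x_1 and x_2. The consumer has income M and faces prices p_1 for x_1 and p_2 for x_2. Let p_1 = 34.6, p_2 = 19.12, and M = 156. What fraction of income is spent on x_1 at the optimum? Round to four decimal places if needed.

With perfect complements, no substitution: consume in ratio x_1:x_2 = 3:2.
Budget: p_1·x_1 + p_2·(2/3)·x_1 = M, so (3·p_1 + 2·p_2)·x_1 = 3·M.
Demand: x_1*(p_1,p_2,M) = 3·M/(3·p_1 + 2·p_2), x_2* = 2·M/(3·p_1 + 2·p_2).
Here 3·34.6 + 2·19.12 = 142.04, giving x_1* = 3.2948 and x_2* = 2.1966.
Expenditure on x_1: 34.6·3.2948 = 114.0017; share = 0.7308.

share on x_1 = 0.7308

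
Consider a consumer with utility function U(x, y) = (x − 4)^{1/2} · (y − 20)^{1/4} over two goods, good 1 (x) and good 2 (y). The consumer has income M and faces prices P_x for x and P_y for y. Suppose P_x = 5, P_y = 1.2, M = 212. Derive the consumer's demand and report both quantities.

x* = 26.4, y* = 66.6667

This is Cobb-Douglas in (x−4, y−20): tangency gives 0.5·P_y·(y−20) = 0.25·P_x·(x−4).
After buying the subsistence bundle (4, 20), a share 2/3 of the remaining income goes to x: x* = 4 + 2/3·(M − 4P_x − 20P_y)/P_x.
Discretionary income = 212 − 4·5 − 20·1.2 = 168; x* = 4 + 2/3·168/5 = 26.4; y* = 20 + 1/3·168/1.2 = 66.6667.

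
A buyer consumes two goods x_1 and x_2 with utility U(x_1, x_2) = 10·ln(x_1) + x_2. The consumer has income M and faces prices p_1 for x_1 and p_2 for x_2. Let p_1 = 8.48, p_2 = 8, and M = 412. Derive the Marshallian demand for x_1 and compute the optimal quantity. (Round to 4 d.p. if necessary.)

x_1* = 9.434

Set MRS = p_1/p_2: (10/x_1)/1 = p_1/p_2.
So x_1*(p_1,p_2) = 10·p_2/p_1, independent of income; and x_2* = (M − 10·p_2)/p_2.
At the given prices: x_1* = 10·8/8.48 = 9.434.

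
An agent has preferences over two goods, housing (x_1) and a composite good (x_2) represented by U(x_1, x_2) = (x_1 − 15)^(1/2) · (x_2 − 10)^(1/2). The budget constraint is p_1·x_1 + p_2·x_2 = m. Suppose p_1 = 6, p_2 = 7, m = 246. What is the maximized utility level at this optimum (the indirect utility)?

V = 6.635

MRS = (x_2−10)/(x_1−15). Tangency with p_1/p_2 gives x_2−10 = (p_1/p_2)·(x_1−15).
Substituting into the budget: x_1* = 15 + 0.5·(m − 15·p_1 − 10·p_2)/p_1, and x_2* = 10 + 0.5·(…)/p_2.
Discretionary income = 246 − 15·6 − 10·7 = 86; x_1* = 15 + 0.5·86/6 = 22.1667; x_2* = 10 + 0.5·86/7 = 16.1429.
Utility at the optimum: U(22.1667, 16.1429) = 6.635.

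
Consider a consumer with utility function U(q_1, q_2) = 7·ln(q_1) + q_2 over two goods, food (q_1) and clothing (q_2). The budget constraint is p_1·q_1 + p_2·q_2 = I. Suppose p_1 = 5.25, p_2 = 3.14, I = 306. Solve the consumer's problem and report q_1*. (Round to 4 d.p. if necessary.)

MU_q_1 = 7/q_1, MU_q_2 = 1. Tangency: 7/q_1 = p_1/p_2.
So q_1*(p_1,p_2) = 7·p_2/p_1, independent of income; and q_2* = (I − 7·p_2)/p_2.
At the given prices: q_1* = 7·3.14/5.25 = 4.1867.

q_1* = 4.1867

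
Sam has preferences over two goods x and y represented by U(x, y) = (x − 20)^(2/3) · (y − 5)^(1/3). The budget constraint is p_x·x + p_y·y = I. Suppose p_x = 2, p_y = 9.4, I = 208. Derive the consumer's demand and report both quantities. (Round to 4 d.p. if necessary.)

x* = 60.3333, y* = 9.2908

This is Cobb-Douglas in (x−20, y−5): tangency gives 2/3·p_y·(y−5) = 1/3·p_x·(x−20).
Substituting into the budget: x* = 20 + 2/3·(I − 20·p_x − 5·p_y)/p_x, and y* = 5 + 1/3·(…)/p_y.
Discretionary income = 208 − 20·2 − 5·9.4 = 121; x* = 20 + 2/3·121/2 = 60.3333; y* = 5 + 1/3·121/9.4 = 9.2908.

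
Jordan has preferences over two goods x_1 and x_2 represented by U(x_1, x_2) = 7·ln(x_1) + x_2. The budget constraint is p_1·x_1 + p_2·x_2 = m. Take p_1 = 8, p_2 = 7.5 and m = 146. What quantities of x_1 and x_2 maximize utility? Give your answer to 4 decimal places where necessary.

x_1* = 6.5625, x_2* = 12.4667

MU_x_1 = 7/x_1, MU_x_2 = 1. Tangency: 7/x_1 = p_1/p_2.
So x_1*(p_1,p_2) = 7·p_2/p_1, independent of income; and x_2* = (m − 7·p_2)/p_2.
At the given prices: x_1* = 7·7.5/8 = 6.5625, and x_2* = 12.4667.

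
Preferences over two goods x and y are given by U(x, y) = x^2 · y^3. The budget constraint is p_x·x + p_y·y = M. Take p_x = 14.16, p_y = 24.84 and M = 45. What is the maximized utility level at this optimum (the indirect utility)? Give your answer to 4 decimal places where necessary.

MU_x/MU_y = (2·y)/(3·x); tangency sets this equal to p_x/p_y.
Rearranging, p_y·y = (3/2)·p_x·x. Substituting into the budget gives p_x·x·(1 + (3/2)) = M.
Demand: x*(p_x,p_y,M) = 0.4·M/p_x and y* = 0.6·M/p_y.
At p_x=14.16, p_y=24.84, M=45: x* = 0.4·45/14.16 = 1.2712, y* = 1.087.
Utility at the optimum: U(1.2712, 1.087) = 2.0752.

V = 2.0752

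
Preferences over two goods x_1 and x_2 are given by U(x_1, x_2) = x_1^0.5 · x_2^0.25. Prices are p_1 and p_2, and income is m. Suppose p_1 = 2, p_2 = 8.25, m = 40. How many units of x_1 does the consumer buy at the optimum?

Tangency: MRS = 2·x_2/x_1 = p_1/p_2.
So 0.5·p_2·x_2 = 0.25·p_1·x_1; combined with the budget, a share 2/3 of income goes to x_1.
Demand: x_1*(p_1,p_2,m) = 2/3·m/p_1 and x_2* = 1/3·m/p_2.
At p_1=2, p_2=8.25, m=40: x_1* = 2/3·40/2 = 13.3333.

x_1* = 13.3333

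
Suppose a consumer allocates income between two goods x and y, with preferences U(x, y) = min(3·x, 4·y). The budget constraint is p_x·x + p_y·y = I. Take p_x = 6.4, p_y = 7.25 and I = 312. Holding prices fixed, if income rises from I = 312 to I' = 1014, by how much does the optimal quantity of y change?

Δy* = 44.4773

With perfect complements, no substitution: consume in ratio x:y = 4:3.
Budget: p_x·x + p_y·(3/4)·x = I, so (4·p_x + 3·p_y)·x = 4·I.
Demand: x*(p_x,p_y,I) = 4·I/(4·p_x + 3·p_y), y* = 3·I/(4·p_x + 3·p_y).
Here 4·6.4 + 3·7.25 = 47.35, giving y* = 19.7677.
At I' = 1014: y* = 64.245. Change: 64.245 − 19.7677 = 44.4773.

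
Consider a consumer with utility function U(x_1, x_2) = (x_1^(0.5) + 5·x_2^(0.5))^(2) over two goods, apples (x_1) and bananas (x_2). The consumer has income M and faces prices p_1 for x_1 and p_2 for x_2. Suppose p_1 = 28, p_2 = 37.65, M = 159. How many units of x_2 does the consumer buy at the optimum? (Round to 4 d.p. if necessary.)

MU_x_1 ∝ x_1^(-0.5), MU_x_2 ∝ 5·x_2^(-0.5), so MRS = (1/5)·(x_2/x_1)^(0.5) = p_1/p_2.
Hence x_2/x_1 = (5·p_1/p_2)^(1/(0.5)), i.e. raised to the 2 power.
With the ratio pinned down, the budget gives x_1* = M/(p_1 + p_2·(x_2/x_1)) and x_2* = (x_2/x_1)·x_1*.
Numerically x_2/x_1 = 13.826941, so x_1* = 159/(28 + 37.65·13.826941) = 0.2898 and x_2* = 13.826941·0.2898 = 4.0076.

x_2* = 4.0076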